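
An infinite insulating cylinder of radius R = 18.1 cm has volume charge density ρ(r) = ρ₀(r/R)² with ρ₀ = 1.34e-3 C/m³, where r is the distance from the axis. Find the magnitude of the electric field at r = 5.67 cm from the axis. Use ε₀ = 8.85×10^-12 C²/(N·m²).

Coaxial Gaussian cylinder, radius r = 5.67 cm, length L (r < R).
λ_enc = ∫₀^r ρ(r')·2πr' dr' = (2πρ₀/R²)·r^4/4 = 6.64×10^-7 C/m.
By Gauss's law (flux through the curved wall only), E·2πrL = λ_enc L/ε₀.
E = |λ_enc|/(2πε₀r) = (6.64×10^-7)/(2π·8.85×10^-12·0.0567) = 2.11×10^5 N/C.

E = 2.11e5 V/m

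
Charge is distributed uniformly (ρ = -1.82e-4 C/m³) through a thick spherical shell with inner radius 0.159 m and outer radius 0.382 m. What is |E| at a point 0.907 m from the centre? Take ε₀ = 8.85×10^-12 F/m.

Take a concentric spherical Gaussian surface of radius r = 0.907 m (r > 0.382 m, enclosing the whole shell).
Q_enc = ρ·(4π/3)(b³ − a³) = (-1.82×10^-4)·(4π/3)·((0.382)³ − (0.159)³) = -3.943×10^-5 C.
Applying ∮E·dA = Q_enc/ε₀ with Φ = E(4πr²):
E = |Q_enc|/(4πε₀r²) = (3.943×10^-5)/(4π·8.85×10^-12·(0.907)²) = 4.31e5 N/C.

4.31e5 N/C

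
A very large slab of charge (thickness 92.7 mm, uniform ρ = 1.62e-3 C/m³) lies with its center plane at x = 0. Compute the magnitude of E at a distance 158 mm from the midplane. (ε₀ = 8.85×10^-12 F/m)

The point |x| = 158 mm lies outside the slab (half-thickness 0.04635 m). A symmetric pillbox spanning the full slab encloses Q_enc = ρ·d·A.
Flux = 2EA ⇒ E = |ρ|d/(2ε₀), independent of distance outside.
E = (1.62×10^-3)(0.0927)/(2·8.85×10^-12) = 8.48×10^6 N/C.

|E| = 8.48e6 N/C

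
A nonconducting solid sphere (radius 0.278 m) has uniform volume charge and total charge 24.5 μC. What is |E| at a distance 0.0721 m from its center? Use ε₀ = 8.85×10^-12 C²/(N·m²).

By spherical symmetry E is radial; choose a Gaussian sphere of radius r = 0.0721 m (r < R).
For a uniform sphere the enclosed fraction is (r/R)³, so Q_enc = (24.5 μC)(0.0721/0.278)³ = 4.274×10^-7 C.
Applying ∮E·dA = Q_enc/ε₀ with Φ = E(4πr²):
E = |Q_enc|/(4πε₀r²) = (4.274×10^-7)/(4π·8.85×10^-12·(0.0721)²) = 7.39×10^5 N/C.

E = 7.39×10^5 N/C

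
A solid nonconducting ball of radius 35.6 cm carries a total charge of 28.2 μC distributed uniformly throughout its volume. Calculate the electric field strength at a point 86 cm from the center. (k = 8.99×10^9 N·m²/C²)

Symmetry ⇒ E = E(r) r̂. Gaussian sphere of radius r = 86 cm (r > R, so the entire charge is enclosed).
Q_enc = 28.2 μC = 2.82e-5 C.
Gauss's law: E·4πr² = Q_enc/ε₀.
E = k|Q_enc|/r² = (8.99×10^9)(2.82×10^-5)/(0.86)² = 3.43e5 N/C.

|E| ≈ 3.43×10^5 V/m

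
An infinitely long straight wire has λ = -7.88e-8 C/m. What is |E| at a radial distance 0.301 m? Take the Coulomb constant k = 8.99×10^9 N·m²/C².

By cylindrical symmetry E is radial; use a coaxial Gaussian cylinder of radius 0.301 m and length L.
Q_enc = λL, so λ_enc = -7.88e-8 C/m.
Gauss's law: E·2πrL = λ_enc L/ε₀.
E = 2k|λ_enc|/r = 2(8.99×10^9)(7.88e-8)/(0.301) = 4.71×10^3 N/C.

|E| = 4.71e3 V/m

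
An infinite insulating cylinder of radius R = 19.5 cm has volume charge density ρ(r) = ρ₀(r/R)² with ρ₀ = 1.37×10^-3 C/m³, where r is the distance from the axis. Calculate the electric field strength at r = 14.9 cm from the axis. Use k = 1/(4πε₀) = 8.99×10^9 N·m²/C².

|E| ≈ 3.37e6 N/C

Choose a coaxial cylinder of radius r = 14.9 cm (arbitrary length L) as the Gaussian surface (r < R).
λ_enc = ∫₀^r ρ(r')·2πr' dr' = (2πρ₀/R²)·r^4/4 = 2.789×10^-5 C/m.
Since E is radial and uniform over the curved surface, Φ = E·2πrL = Q_enc/ε₀ = λ_enc L/ε₀.
E = 2k|λ_enc|/r = 2(8.99×10^9)(2.789×10^-5)/(0.149) = 3.37×10^6 N/C.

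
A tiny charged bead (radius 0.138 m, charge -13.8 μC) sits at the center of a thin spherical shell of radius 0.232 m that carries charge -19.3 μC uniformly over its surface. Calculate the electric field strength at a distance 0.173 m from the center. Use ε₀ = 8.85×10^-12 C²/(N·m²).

Use a concentric Gaussian sphere at r = 0.173 m (between the bodies, 0.138 m < r < 0.232 m).
The shell at 0.232 m lies outside the Gaussian surface, so Q_enc = -13.8 μC = -1.38×10^-5 C.
By Gauss's law, ∮E·dA = E·4πr² = Q_enc/ε₀.
E = |Q_enc|/(4πε₀r²) = (1.38×10^-5)/(4π·8.85×10^-12·(0.173)²) = 4.15e6 N/C.

E ≈ 4.15×10^6 V/m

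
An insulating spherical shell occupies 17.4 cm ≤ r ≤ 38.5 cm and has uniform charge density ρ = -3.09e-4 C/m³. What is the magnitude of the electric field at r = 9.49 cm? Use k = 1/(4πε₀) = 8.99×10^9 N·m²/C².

By spherical symmetry E is radial; choose a Gaussian sphere of radius r = 9.49 cm (r < 17.4 cm, inside the empty cavity).
Q_enc = 0 (all charge lies at larger r); Gauss's law gives E = 0.

E = 0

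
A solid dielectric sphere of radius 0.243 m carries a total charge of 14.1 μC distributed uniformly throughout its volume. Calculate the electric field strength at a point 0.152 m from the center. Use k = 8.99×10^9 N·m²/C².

Symmetry ⇒ E = E(r) r̂. Gaussian sphere of radius r = 0.152 m (r < R).
For a uniform sphere the enclosed fraction is (r/R)³, so Q_enc = (14.1 μC)(0.152/0.243)³ = 3.451×10^-6 C.
By Gauss's law, ∮E·dA = E·4πr² = Q_enc/ε₀.
E = k|Q_enc|/r² = (8.99×10^9)(3.451×10^-6)/(0.152)² = 1.34×10^6 N/C.

E = 1.34×10^6 N/C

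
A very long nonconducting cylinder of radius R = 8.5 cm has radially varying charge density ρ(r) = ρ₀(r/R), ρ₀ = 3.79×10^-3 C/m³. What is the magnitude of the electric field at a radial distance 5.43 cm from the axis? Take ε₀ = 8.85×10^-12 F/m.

|E| ≈ 4.95e6 N/C

Choose a coaxial cylinder of radius r = 5.43 cm (arbitrary length L) as the Gaussian surface (r < R).
λ_enc = ∫₀^r ρ(r')·2πr' dr' = (2πρ₀/R)·r^3/3 = 1.495×10^-5 C/m.
Applying ∮E·dA = Q_enc/ε₀ with the end caps contributing no flux:
E = |λ_enc|/(2πε₀r) = (1.495×10^-5)/(2π·8.85×10^-12·0.0543) = 4.95×10^6 N/C.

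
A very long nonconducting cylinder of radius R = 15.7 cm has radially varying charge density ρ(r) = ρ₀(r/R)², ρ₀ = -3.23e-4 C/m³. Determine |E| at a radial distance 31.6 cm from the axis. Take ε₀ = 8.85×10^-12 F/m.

|E| ≈ 7.12×10^5 N/C

Take a coaxial cylindrical Gaussian surface of radius r = 31.6 cm and length L (r > R, full charge per length enclosed).
λ_enc = 2π ∫₀^R ρ₀(r'/R)^2 r' dr' = 2πρ₀R²/4 = -1.251e-5 C/m.
Since E is radial and uniform over the curved surface, Φ = E·2πrL = Q_enc/ε₀ = λ_enc L/ε₀.
E = |λ_enc|/(2πε₀r) = (1.251×10^-5)/(2π·8.85×10^-12·0.316) = 7.12×10^5 N/C.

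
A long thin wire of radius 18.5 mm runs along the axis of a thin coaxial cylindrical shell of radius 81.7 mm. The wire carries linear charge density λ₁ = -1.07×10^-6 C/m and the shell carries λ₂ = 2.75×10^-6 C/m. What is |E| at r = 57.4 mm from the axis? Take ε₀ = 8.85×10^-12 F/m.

|E| = 3.35×10^5 N/C

By cylindrical symmetry E is radial; use a coaxial Gaussian cylinder of radius 57.4 mm and length L (between the conductors, 18.5 mm < r < 81.7 mm).
Only the inner wire is enclosed; the outer shell contributes nothing inside itself. λ_enc = λ₁ = -1.07e-6 C/m.
By Gauss's law (flux through the curved wall only), E·2πrL = λ_enc L/ε₀.
E = |λ_enc|/(2πε₀r) = (1.07e-6)/(2π·8.85×10^-12·0.0574) = 3.35×10^5 N/C.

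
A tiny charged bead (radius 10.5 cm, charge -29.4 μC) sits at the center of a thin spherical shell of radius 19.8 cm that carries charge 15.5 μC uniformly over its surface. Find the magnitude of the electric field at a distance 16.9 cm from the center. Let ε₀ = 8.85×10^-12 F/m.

Take a concentric spherical Gaussian surface of radius r = 16.9 cm (between the bodies, 10.5 cm < r < 19.8 cm).
The shell at 19.8 cm lies outside the Gaussian surface, so Q_enc = -29.4 μC = -2.94×10^-5 C.
By Gauss's law, ∮E·dA = E·4πr² = Q_enc/ε₀.
E = |Q_enc|/(4πε₀r²) = (2.94e-5)/(4π·8.85×10^-12·(0.169)²) = 9.26×10^6 N/C.

E = 9.26×10^6 V/m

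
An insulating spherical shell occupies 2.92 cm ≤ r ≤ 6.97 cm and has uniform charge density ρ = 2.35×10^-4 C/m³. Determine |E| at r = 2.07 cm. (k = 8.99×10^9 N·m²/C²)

Symmetry ⇒ E = E(r) r̂. Gaussian sphere of radius r = 2.07 cm (r < 2.92 cm, inside the empty cavity).
No charge is enclosed, so by Gauss's law E·4πr² = 0 ⇒ E = 0.

|E| = 0 N/C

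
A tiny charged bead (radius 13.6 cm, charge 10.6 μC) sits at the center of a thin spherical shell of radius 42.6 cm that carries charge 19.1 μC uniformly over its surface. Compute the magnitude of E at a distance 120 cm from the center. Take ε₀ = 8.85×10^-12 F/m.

Symmetry ⇒ E = E(r) r̂. Gaussian sphere of radius r = 120 cm (r > 42.6 cm, enclosing both).
Q_enc = (10.6 μC) + (19.1 μC) = 2.97×10^-5 C.
Applying ∮E·dA = Q_enc/ε₀ with Φ = E(4πr²):
E = |Q_enc|/(4πε₀r²) = (2.97×10^-5)/(4π·8.85×10^-12·(1.2)²) = 1.85×10^5 N/C.

1.85e5 N/C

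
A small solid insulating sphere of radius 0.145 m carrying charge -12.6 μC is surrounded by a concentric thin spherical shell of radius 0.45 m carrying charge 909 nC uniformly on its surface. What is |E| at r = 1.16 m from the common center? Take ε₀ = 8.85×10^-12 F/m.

Use a concentric Gaussian sphere at r = 1.16 m (r > 0.45 m, enclosing both).
Q_enc = (-12.6 μC) + (909 nC) = -1.169×10^-5 C.
By Gauss's law, ∮E·dA = E·4πr² = Q_enc/ε₀.
E = |Q_enc|/(4πε₀r²) = (1.169e-5)/(4π·8.85×10^-12·(1.16)²) = 7.81e4 N/C.

|E| ≈ 7.81×10^4 V/m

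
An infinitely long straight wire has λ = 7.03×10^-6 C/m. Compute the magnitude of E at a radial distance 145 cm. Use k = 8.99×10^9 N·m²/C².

Take a coaxial cylindrical Gaussian surface of radius r = 145 cm and length L.
Q_enc = λL, so λ_enc = 7.03e-6 C/m.
Applying ∮E·dA = Q_enc/ε₀ with the end caps contributing no flux:
E = 2k|λ_enc|/r = 2(8.99×10^9)(7.03×10^-6)/(1.45) = 8.72×10^4 N/C.

8.72e4 N/C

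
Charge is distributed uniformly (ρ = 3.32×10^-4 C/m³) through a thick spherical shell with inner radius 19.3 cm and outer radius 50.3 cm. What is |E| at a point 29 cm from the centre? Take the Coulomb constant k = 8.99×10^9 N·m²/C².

|E| = 2.56×10^6 N/C

Symmetry ⇒ E = E(r) r̂. Gaussian sphere of radius r = 29 cm (within the shell material, 19.3 cm < r < 50.3 cm).
Only the shell between 19.3 cm and r is enclosed: Q_enc = ρ·(4π/3)(r³ − a³) = (3.32×10^-4)·(4π/3)·((0.29)³ − (0.193)³) = 2.392×10^-5 C.
Applying ∮E·dA = Q_enc/ε₀ with Φ = E(4πr²):
E = k|Q_enc|/r² = (8.99×10^9)(2.392×10^-5)/(0.29)² = 2.56×10^6 N/C.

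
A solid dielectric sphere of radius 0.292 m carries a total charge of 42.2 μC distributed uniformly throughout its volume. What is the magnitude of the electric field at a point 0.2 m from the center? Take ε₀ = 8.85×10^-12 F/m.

Take a concentric spherical Gaussian surface of radius r = 0.2 m (r < R).
Only the charge within r is enclosed: Q_enc = Q·(r/R)³ = (42.2 μC)·(0.2 m/0.292 m)³ = 1.356×10^-5 C.
Applying ∮E·dA = Q_enc/ε₀ with Φ = E(4πr²):
E = |Q_enc|/(4πε₀r²) = (1.356×10^-5)/(4π·8.85×10^-12·(0.2)²) = 3.05×10^6 N/C.

|E| = 3.05×10^6 N/C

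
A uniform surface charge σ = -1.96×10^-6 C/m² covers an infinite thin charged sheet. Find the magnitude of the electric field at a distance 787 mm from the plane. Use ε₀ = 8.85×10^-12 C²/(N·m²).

Choose a cylindrical pillbox piercing the sheet, end faces (area A) parallel to it.
Only the two end caps contribute flux: Φ = 2EA. With Q_enc = σA, Gauss's law gives E = |σ|/(2ε₀).
E = |σ|/(2ε₀) = (1.96×10^-6)/(2·8.85×10^-12) = 1.11×10^5 N/C.

|E| = 1.11×10^5 V/m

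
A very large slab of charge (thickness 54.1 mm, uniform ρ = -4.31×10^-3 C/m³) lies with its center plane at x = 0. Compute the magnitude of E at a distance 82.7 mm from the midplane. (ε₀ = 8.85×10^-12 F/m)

The point |x| = 82.7 mm lies outside the slab (half-thickness 0.02705 m). A symmetric pillbox spanning the full slab encloses Q_enc = ρ·d·A.
Flux = 2EA ⇒ E = |ρ|d/(2ε₀), independent of distance outside.
E = (4.31×10^-3)(0.0541)/(2·8.85×10^-12) = 1.32×10^7 N/C.

E = 1.32×10^7 N/C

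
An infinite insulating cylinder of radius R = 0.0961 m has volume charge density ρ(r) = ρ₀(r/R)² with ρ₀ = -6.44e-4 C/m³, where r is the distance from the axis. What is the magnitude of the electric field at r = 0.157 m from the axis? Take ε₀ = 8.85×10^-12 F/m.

E = 1.07e6 N/C

Take a coaxial cylindrical Gaussian surface of radius r = 0.157 m and length L (r > R, full charge per length enclosed).
λ_enc = 2π ∫₀^R ρ₀(r'/R)^2 r' dr' = 2πρ₀R²/4 = -9.342×10^-6 C/m.
Since E is radial and uniform over the curved surface, Φ = E·2πrL = Q_enc/ε₀ = λ_enc L/ε₀.
E = |λ_enc|/(2πε₀r) = (9.342×10^-6)/(2π·8.85×10^-12·0.157) = 1.07e6 N/C.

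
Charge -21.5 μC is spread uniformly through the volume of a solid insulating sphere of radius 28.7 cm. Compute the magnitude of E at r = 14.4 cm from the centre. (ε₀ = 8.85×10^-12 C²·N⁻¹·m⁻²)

By spherical symmetry E is radial; choose a Gaussian sphere of radius r = 14.4 cm (r < R).
For a uniform sphere the enclosed fraction is (r/R)³, so Q_enc = (-21.5 μC)(0.144/0.287)³ = -2.716×10^-6 C.
Applying ∮E·dA = Q_enc/ε₀ with Φ = E(4πr²):
E = |Q_enc|/(4πε₀r²) = (2.716e-6)/(4π·8.85×10^-12·(0.144)²) = 1.18×10^6 N/C.

|E| ≈ 1.18×10^6 N/C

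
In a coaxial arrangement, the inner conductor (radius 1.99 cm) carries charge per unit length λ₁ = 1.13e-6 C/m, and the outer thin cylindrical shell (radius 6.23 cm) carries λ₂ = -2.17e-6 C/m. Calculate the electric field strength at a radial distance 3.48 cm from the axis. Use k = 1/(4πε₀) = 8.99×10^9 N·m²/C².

|E| = 5.84×10^5 N/C

Choose a coaxial cylinder of radius r = 3.48 cm (arbitrary length L) as the Gaussian surface (between the conductors, 1.99 cm < r < 6.23 cm).
Only the inner wire is enclosed; the outer shell contributes nothing inside itself. λ_enc = λ₁ = 1.13×10^-6 C/m.
Since E is radial and uniform over the curved surface, Φ = E·2πrL = Q_enc/ε₀ = λ_enc L/ε₀.
E = 2k|λ_enc|/r = 2(8.99×10^9)(1.13×10^-6)/(0.0348) = 5.84×10^5 N/C.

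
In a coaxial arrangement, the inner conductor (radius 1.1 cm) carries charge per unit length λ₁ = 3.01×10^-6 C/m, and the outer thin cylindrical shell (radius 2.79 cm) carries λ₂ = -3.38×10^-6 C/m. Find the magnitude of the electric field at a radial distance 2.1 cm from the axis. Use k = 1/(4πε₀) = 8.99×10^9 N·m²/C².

|E| ≈ 2.58×10^6 N/C

Take a coaxial cylindrical Gaussian surface of radius r = 2.1 cm and length L (between the conductors, 1.1 cm < r < 2.79 cm).
The shell at 2.79 cm lies outside the Gaussian surface, so λ_enc = λ₁ = 3.01×10^-6 C/m.
Since E is radial and uniform over the curved surface, Φ = E·2πrL = Q_enc/ε₀ = λ_enc L/ε₀.
E = 2k|λ_enc|/r = 2(8.99×10^9)(3.01e-6)/(0.021) = 2.58×10^6 N/C.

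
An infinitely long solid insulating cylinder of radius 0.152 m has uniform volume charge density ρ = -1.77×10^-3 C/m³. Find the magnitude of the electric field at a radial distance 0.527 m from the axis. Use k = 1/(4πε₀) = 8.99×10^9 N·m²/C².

|E| ≈ 4.38×10^6 N/C

Choose a coaxial cylinder of radius r = 0.527 m (arbitrary length L) as the Gaussian surface (r > 0.152 m, full cross-section enclosed).
λ_enc = ρ·πR² = (-1.77×10^-3)π(0.152)² = -1.285×10^-4 C/m.
Gauss's law: E·2πrL = λ_enc L/ε₀.
E = 2k|λ_enc|/r = 2(8.99×10^9)(1.285×10^-4)/(0.527) = 4.38×10^6 N/C.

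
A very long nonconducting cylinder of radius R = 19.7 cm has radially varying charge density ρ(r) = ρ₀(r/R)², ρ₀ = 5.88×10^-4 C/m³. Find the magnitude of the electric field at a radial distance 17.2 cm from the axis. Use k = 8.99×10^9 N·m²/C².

By cylindrical symmetry E is radial; use a coaxial Gaussian cylinder of radius 17.2 cm and length L (r < R).
Integrating ρ over the cross-section to radius r: λ_enc = (2πρ₀/R²) ∫₀^r r'^3 dr' = 2πρ₀ r^4/(4·R²) = 2.083×10^-5 C/m.
By Gauss's law (flux through the curved wall only), E·2πrL = λ_enc L/ε₀.
E = 2k|λ_enc|/r = 2(8.99×10^9)(2.083×10^-5)/(0.172) = 2.18e6 N/C.

E = 2.18×10^6 N/C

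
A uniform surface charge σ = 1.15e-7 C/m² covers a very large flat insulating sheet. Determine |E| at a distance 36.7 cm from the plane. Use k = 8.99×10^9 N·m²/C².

Choose a cylindrical pillbox piercing the sheet, end faces (area A) parallel to it.
Flux Φ = 2EA and Q_enc = σA, so 2EA = σA/ε₀ ⇒ E = |σ|/(2ε₀), independent of distance.
E = 2πk|σ| = 2π(8.99×10^9)(1.15e-7) = 6.50×10^3 N/C.

|E| ≈ 6.50×10^3 V/m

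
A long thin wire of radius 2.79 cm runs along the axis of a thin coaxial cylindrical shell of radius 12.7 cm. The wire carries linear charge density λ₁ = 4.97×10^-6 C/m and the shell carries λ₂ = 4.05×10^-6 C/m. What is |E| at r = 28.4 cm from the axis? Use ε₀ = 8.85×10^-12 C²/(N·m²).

E ≈ 5.71e5 N/C

Take a coaxial cylindrical Gaussian surface of radius r = 28.4 cm and length L (r > 12.7 cm, enclosing both).
λ_enc = λ₁ + λ₂ = (4.97e-6) + (4.05×10^-6) = 9.02e-6 C/m.
Applying ∮E·dA = Q_enc/ε₀ with the end caps contributing no flux:
E = |λ_enc|/(2πε₀r) = (9.02×10^-6)/(2π·8.85×10^-12·0.284) = 5.71×10^5 N/C.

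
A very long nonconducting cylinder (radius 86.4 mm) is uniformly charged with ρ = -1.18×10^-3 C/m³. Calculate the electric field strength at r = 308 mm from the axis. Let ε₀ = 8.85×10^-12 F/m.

|E| ≈ 1.62×10^6 N/C

Take a coaxial cylindrical Gaussian surface of radius r = 308 mm and length L (r > 86.4 mm, full cross-section enclosed).
λ_enc = ρ·πR² = (-1.18e-3)π(0.0864)² = -2.767e-5 C/m.
By Gauss's law (flux through the curved wall only), E·2πrL = λ_enc L/ε₀.
E = |λ_enc|/(2πε₀r) = (2.767×10^-5)/(2π·8.85×10^-12·0.308) = 1.62×10^6 N/C.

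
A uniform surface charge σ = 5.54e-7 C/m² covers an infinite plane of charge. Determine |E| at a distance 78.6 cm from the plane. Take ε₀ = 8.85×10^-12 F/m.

The symmetry is planar: E is normal to the sheet and the same magnitude on both sides. Take a pillbox straddling the sheet with end-cap area A.
Only the two end caps contribute flux: Φ = 2EA. With Q_enc = σA, Gauss's law gives E = |σ|/(2ε₀).
E = |σ|/(2ε₀) = (5.54×10^-7)/(2·8.85×10^-12) = 3.13×10^4 N/C.

E ≈ 3.13×10^4 V/m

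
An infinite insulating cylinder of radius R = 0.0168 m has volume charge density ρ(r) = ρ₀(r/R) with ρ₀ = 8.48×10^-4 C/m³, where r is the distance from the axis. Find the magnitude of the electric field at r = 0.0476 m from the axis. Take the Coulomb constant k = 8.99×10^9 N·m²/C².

E ≈ 1.89e5 V/m

Take a coaxial cylindrical Gaussian surface of radius r = 0.0476 m and length L (r > R, full charge per length enclosed).
λ_enc = 2π ∫₀^R ρ₀(r'/R)^1 r' dr' = 2πρ₀R²/3 = 5.013×10^-7 C/m.
Gauss's law: E·2πrL = λ_enc L/ε₀.
E = 2k|λ_enc|/r = 2(8.99×10^9)(5.013×10^-7)/(0.0476) = 1.89×10^5 N/C.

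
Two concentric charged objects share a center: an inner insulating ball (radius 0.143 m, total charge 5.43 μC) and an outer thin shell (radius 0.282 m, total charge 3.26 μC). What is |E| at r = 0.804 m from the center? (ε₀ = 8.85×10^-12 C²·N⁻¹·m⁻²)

|E| ≈ 1.21e5 V/m

Take a concentric spherical Gaussian surface of radius r = 0.804 m (r > 0.282 m, enclosing both).
Q_enc = (5.43 μC) + (3.26 μC) = 8.69×10^-6 C.
Gauss's law: E·4πr² = Q_enc/ε₀.
E = |Q_enc|/(4πε₀r²) = (8.69e-6)/(4π·8.85×10^-12·(0.804)²) = 1.21×10^5 N/C.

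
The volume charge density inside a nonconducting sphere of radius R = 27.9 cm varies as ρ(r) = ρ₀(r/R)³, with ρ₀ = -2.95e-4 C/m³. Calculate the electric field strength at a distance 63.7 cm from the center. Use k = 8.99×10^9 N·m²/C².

Take a concentric spherical Gaussian surface of radius r = 63.7 cm (r > R, all charge enclosed).
Q_enc = 4π ∫₀^R ρ₀(r'/R)^3 r'² dr' = 4πρ₀R³/6 = -1.342×10^-5 C.
Since E is radial and uniform over the Gaussian sphere, Φ = E·4πr² = Q_enc/ε₀.
E = k|Q_enc|/r² = (8.99×10^9)(1.342×10^-5)/(0.637)² = 2.97×10^5 N/C.

E ≈ 2.97×10^5 N/C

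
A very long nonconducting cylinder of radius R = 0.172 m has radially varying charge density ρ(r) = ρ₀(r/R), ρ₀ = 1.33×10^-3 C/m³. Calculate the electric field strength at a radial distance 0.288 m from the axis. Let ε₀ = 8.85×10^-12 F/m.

By cylindrical symmetry E is radial; use a coaxial Gaussian cylinder of radius 0.288 m and length L (r > R, full charge per length enclosed).
λ_enc = 2π ∫₀^R ρ₀(r'/R)^1 r' dr' = 2πρ₀R²/3 = 8.241×10^-5 C/m.
Since E is radial and uniform over the curved surface, Φ = E·2πrL = Q_enc/ε₀ = λ_enc L/ε₀.
E = |λ_enc|/(2πε₀r) = (8.241×10^-5)/(2π·8.85×10^-12·0.288) = 5.15e6 N/C.

E ≈ 5.15×10^6 N/C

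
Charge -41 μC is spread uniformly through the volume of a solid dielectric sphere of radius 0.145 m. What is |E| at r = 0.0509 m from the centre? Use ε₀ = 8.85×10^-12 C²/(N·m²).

E ≈ 6.16e6 N/C

By spherical symmetry E is radial; choose a Gaussian sphere of radius r = 0.0509 m (r < R).
Only the charge within r is enclosed: Q_enc = Q·(r/R)³ = (-41 μC)·(0.0509 m/0.145 m)³ = -1.774e-6 C.
Gauss's law: E·4πr² = Q_enc/ε₀.
E = |Q_enc|/(4πε₀r²) = (1.774×10^-6)/(4π·8.85×10^-12·(0.0509)²) = 6.16e6 N/C.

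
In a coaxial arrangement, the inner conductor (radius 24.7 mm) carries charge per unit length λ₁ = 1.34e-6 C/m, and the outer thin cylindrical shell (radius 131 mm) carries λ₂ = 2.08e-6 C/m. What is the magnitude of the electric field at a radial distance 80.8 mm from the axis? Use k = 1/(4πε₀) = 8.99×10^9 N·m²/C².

|E| = 2.98×10^5 N/C

Coaxial Gaussian cylinder, radius r = 80.8 mm, length L (between the conductors, 24.7 mm < r < 131 mm).
Only the inner wire is enclosed; the outer shell contributes nothing inside itself. λ_enc = λ₁ = 1.34e-6 C/m.
Since E is radial and uniform over the curved surface, Φ = E·2πrL = Q_enc/ε₀ = λ_enc L/ε₀.
E = 2k|λ_enc|/r = 2(8.99×10^9)(1.34e-6)/(0.0808) = 2.98×10^5 N/C.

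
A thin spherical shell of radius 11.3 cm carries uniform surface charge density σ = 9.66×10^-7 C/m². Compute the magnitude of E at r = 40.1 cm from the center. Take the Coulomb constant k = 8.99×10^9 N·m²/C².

Take a concentric spherical Gaussian surface of radius r = 40.1 cm (r > 11.3 cm).
The entire shell is enclosed: Q_enc = σ·4πR² = (9.66×10^-7)·4π·(0.113)² = 1.55e-7 C.
Gauss's law: E·4πr² = Q_enc/ε₀.
E = k|Q_enc|/r² = (8.99×10^9)(1.55×10^-7)/(0.401)² = 8.67×10^3 N/C.

8.67e3 N/C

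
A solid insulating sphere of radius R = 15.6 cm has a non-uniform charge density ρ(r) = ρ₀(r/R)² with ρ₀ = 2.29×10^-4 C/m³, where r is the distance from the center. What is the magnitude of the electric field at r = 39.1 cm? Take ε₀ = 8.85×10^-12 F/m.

1.29×10^5 V/m

By spherical symmetry E is radial; choose a Gaussian sphere of radius r = 39.1 cm (r > R, all charge enclosed).
Q_enc = 4π ∫₀^R ρ₀(r'/R)^2 r'² dr' = 4πρ₀R³/5 = 2.185e-6 C.
Since E is radial and uniform over the Gaussian sphere, Φ = E·4πr² = Q_enc/ε₀.
E = |Q_enc|/(4πε₀r²) = (2.185×10^-6)/(4π·8.85×10^-12·(0.391)²) = 1.29×10^5 N/C.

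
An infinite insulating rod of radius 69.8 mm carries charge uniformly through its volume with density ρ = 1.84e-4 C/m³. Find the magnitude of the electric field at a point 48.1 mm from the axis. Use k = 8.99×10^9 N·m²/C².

E ≈ 5.00×10^5 N/C

By cylindrical symmetry E is radial; use a coaxial Gaussian cylinder of radius 48.1 mm and length L (r < R).
Enclosed charge per unit length: λ_enc = ρ·πr² = (1.84×10^-4)π(0.0481)² = 1.337×10^-6 C/m.
Applying ∮E·dA = Q_enc/ε₀ with the end caps contributing no flux:
E = 2k|λ_enc|/r = 2(8.99×10^9)(1.337×10^-6)/(0.0481) = 5.00×10^5 N/C.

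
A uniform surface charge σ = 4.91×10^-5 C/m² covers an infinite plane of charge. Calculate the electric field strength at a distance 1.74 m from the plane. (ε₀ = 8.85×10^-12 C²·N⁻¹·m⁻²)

By planar symmetry E is perpendicular to the sheet and uniform; use a Gaussian pillbox with flat faces of area A on each side of the sheet.
Only the two end caps contribute flux: Φ = 2EA. With Q_enc = σA, Gauss's law gives E = |σ|/(2ε₀).
E = |σ|/(2ε₀) = (4.91×10^-5)/(2·8.85×10^-12) = 2.77×10^6 N/C.

E = 2.77×10^6 N/C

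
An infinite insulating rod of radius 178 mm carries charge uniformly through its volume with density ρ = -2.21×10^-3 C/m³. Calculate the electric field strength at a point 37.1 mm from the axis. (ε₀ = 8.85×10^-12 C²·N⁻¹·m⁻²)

Take a coaxial cylindrical Gaussian surface of radius r = 37.1 mm and length L (r < R).
Enclosed charge per unit length: λ_enc = ρ·πr² = (-2.21e-3)π(0.0371)² = -9.556×10^-6 C/m.
Applying ∮E·dA = Q_enc/ε₀ with the end caps contributing no flux:
E = |λ_enc|/(2πε₀r) = (9.556e-6)/(2π·8.85×10^-12·0.0371) = 4.63×10^6 N/C.

E ≈ 4.63×10^6 V/m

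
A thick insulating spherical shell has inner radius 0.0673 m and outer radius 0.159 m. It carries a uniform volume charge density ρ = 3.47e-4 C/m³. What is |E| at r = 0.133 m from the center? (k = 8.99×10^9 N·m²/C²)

1.51×10^6 N/C

By spherical symmetry E is radial; choose a Gaussian sphere of radius r = 0.133 m (within the shell material, 0.0673 m < r < 0.159 m).
Only the shell between 0.0673 m and r is enclosed: Q_enc = ρ·(4π/3)(r³ − a³) = (3.47e-4)·(4π/3)·((0.133)³ − (0.0673)³) = 2.977e-6 C.
By Gauss's law, ∮E·dA = E·4πr² = Q_enc/ε₀.
E = k|Q_enc|/r² = (8.99×10^9)(2.977×10^-6)/(0.133)² = 1.51×10^6 N/C.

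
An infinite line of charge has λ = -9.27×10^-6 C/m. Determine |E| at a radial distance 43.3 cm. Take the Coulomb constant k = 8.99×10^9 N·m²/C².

Take a coaxial cylindrical Gaussian surface of radius r = 43.3 cm and length L.
Q_enc = λL, so λ_enc = -9.27×10^-6 C/m.
Since E is radial and uniform over the curved surface, Φ = E·2πrL = Q_enc/ε₀ = λ_enc L/ε₀.
E = 2k|λ_enc|/r = 2(8.99×10^9)(9.27×10^-6)/(0.433) = 3.85e5 N/C.

|E| ≈ 3.85×10^5 N/C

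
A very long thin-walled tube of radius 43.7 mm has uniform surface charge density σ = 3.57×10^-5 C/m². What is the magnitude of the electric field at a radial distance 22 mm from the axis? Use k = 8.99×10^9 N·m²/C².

|E| = 0 V/m

Take a coaxial cylindrical Gaussian surface of radius r = 22 mm and length L (r < 43.7 mm, inside the shell).
All the surface charge lies outside this cylinder: Q_enc = 0, hence E = 0.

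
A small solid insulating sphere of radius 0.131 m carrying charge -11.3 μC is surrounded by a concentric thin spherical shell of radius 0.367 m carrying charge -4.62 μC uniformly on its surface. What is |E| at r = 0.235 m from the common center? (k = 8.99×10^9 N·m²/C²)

Use a concentric Gaussian sphere at r = 0.235 m (between the bodies, 0.131 m < r < 0.367 m).
The shell at 0.367 m lies outside the Gaussian surface, so Q_enc = -11.3 μC = -1.13×10^-5 C.
By Gauss's law, ∮E·dA = E·4πr² = Q_enc/ε₀.
E = k|Q_enc|/r² = (8.99×10^9)(1.13e-5)/(0.235)² = 1.84×10^6 N/C.

|E| ≈ 1.84e6 N/C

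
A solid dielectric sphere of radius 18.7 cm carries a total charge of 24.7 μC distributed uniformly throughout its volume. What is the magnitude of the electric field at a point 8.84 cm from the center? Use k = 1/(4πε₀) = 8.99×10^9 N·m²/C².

3.00×10^6 V/m

By spherical symmetry E is radial; choose a Gaussian sphere of radius r = 8.84 cm (r < R).
For a uniform sphere the enclosed fraction is (r/R)³, so Q_enc = (24.7 μC)(0.0884/0.187)³ = 2.609×10^-6 C.
By Gauss's law, ∮E·dA = E·4πr² = Q_enc/ε₀.
E = k|Q_enc|/r² = (8.99×10^9)(2.609e-6)/(0.0884)² = 3.00e6 N/C.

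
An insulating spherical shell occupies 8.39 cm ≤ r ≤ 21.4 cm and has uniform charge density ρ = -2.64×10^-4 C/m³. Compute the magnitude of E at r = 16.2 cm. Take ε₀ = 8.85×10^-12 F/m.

Symmetry ⇒ E = E(r) r̂. Gaussian sphere of radius r = 16.2 cm (within the shell material, 8.39 cm < r < 21.4 cm).
Enclosed charge is the volume from a to r: Q_enc = (4π/3)ρ(r³ − a³) = -4.048×10^-6 C.
By Gauss's law, ∮E·dA = E·4πr² = Q_enc/ε₀.
E = |Q_enc|/(4πε₀r²) = (4.048×10^-6)/(4π·8.85×10^-12·(0.162)²) = 1.39×10^6 N/C.

E = 1.39×10^6 N/C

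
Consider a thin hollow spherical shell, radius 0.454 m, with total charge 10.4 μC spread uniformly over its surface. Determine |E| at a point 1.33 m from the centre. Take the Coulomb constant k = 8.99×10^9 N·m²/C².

5.29×10^4 N/C

Use a concentric Gaussian sphere at r = 1.33 m (r > 0.454 m).
The entire shell is enclosed: Q_enc = 1.04e-5 C.
By Gauss's law, ∮E·dA = E·4πr² = Q_enc/ε₀.
E = k|Q_enc|/r² = (8.99×10^9)(1.04×10^-5)/(1.33)² = 5.29e4 N/C.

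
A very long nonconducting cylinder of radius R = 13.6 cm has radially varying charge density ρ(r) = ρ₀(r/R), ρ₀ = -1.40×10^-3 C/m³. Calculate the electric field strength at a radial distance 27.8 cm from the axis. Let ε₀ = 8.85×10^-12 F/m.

By cylindrical symmetry E is radial; use a coaxial Gaussian cylinder of radius 27.8 cm and length L (r > R, full charge per length enclosed).
λ_enc = 2π ∫₀^R ρ₀(r'/R)^1 r' dr' = 2πρ₀R²/3 = -5.423×10^-5 C/m.
Since E is radial and uniform over the curved surface, Φ = E·2πrL = Q_enc/ε₀ = λ_enc L/ε₀.
E = |λ_enc|/(2πε₀r) = (5.423×10^-5)/(2π·8.85×10^-12·0.278) = 3.51e6 N/C.

|E| ≈ 3.51×10^6 N/C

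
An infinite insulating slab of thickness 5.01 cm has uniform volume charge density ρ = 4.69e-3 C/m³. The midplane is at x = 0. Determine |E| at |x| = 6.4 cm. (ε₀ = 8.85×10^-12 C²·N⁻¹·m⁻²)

The point |x| = 6.4 cm lies outside the slab (half-thickness 0.02505 m). A symmetric pillbox spanning the full slab encloses Q_enc = ρ·d·A.
Flux = 2EA ⇒ E = |ρ|d/(2ε₀), independent of distance outside.
E = (4.69e-3)(0.0501)/(2·8.85×10^-12) = 1.33×10^7 N/C.

1.33e7 V/m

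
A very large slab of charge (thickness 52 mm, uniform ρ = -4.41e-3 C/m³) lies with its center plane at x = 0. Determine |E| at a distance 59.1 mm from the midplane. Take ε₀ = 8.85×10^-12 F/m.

The point |x| = 59.1 mm lies outside the slab (half-thickness 0.026 m). A symmetric pillbox spanning the full slab encloses Q_enc = ρ·d·A.
Flux = 2EA ⇒ E = |ρ|d/(2ε₀), independent of distance outside.
E = (4.41×10^-3)(0.052)/(2·8.85×10^-12) = 1.30e7 N/C.

E ≈ 1.30×10^7 N/C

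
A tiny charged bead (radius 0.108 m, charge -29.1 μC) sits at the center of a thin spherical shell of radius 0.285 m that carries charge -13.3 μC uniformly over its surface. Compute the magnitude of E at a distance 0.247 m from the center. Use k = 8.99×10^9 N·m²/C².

4.29×10^6 N/C

Take a concentric spherical Gaussian surface of radius r = 0.247 m (between the bodies, 0.108 m < r < 0.285 m).
The shell at 0.285 m lies outside the Gaussian surface, so Q_enc = -29.1 μC = -2.91×10^-5 C.
Gauss's law: E·4πr² = Q_enc/ε₀.
E = k|Q_enc|/r² = (8.99×10^9)(2.91×10^-5)/(0.247)² = 4.29×10^6 N/C.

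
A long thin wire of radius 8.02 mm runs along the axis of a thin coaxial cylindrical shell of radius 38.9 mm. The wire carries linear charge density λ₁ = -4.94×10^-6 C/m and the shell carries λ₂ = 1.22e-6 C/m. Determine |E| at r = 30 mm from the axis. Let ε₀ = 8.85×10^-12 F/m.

E ≈ 2.96e6 V/m

By cylindrical symmetry E is radial; use a coaxial Gaussian cylinder of radius 30 mm and length L (between the conductors, 8.02 mm < r < 38.9 mm).
The shell at 38.9 mm lies outside the Gaussian surface, so λ_enc = λ₁ = -4.94×10^-6 C/m.
By Gauss's law (flux through the curved wall only), E·2πrL = λ_enc L/ε₀.
E = |λ_enc|/(2πε₀r) = (4.94×10^-6)/(2π·8.85×10^-12·0.03) = 2.96×10^6 N/C.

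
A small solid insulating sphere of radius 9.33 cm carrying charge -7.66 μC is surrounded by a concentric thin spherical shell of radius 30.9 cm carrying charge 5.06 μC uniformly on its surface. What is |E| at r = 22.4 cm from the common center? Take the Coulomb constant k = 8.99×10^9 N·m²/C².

|E| ≈ 1.37×10^6 N/C

By spherical symmetry E is radial; choose a Gaussian sphere of radius r = 22.4 cm (between the bodies, 9.33 cm < r < 30.9 cm).
Only the inner charge is enclosed; the outer shell contributes nothing inside itself. Q_enc = -7.66 μC = -7.66×10^-6 C.
By Gauss's law, ∮E·dA = E·4πr² = Q_enc/ε₀.
E = k|Q_enc|/r² = (8.99×10^9)(7.66×10^-6)/(0.224)² = 1.37e6 N/C.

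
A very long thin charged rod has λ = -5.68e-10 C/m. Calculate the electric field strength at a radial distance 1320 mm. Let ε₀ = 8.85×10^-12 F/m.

Take a coaxial cylindrical Gaussian surface of radius r = 1320 mm and length L.
Q_enc = λL, so λ_enc = -5.68×10^-10 C/m.
Since E is radial and uniform over the curved surface, Φ = E·2πrL = Q_enc/ε₀ = λ_enc L/ε₀.
E = |λ_enc|/(2πε₀r) = (5.68×10^-10)/(2π·8.85×10^-12·1.32) = 7.74 N/C.

|E| ≈ 7.74 N/C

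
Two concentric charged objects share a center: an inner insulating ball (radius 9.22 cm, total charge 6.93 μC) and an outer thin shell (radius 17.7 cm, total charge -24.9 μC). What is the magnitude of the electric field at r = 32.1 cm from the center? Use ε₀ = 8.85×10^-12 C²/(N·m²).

By spherical symmetry E is radial; choose a Gaussian sphere of radius r = 32.1 cm (r > 17.7 cm, enclosing both).
Q_enc = (6.93 μC) + (-24.9 μC) = -1.797×10^-5 C.
By Gauss's law, ∮E·dA = E·4πr² = Q_enc/ε₀.
E = |Q_enc|/(4πε₀r²) = (1.797×10^-5)/(4π·8.85×10^-12·(0.321)²) = 1.57e6 N/C.

|E| = 1.57×10^6 N/C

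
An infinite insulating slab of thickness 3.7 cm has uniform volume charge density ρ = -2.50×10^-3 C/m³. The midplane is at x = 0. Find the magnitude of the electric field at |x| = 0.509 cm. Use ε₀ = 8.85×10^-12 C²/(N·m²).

E ≈ 1.44×10^6 V/m

By symmetry E is perpendicular to the slab. A Gaussian pillbox from −0.509 cm to +0.509 cm (face area A) lies entirely within the slab.
Q_enc = ρ·(2x)·A and flux = 2EA, so 2EA = 2ρxA/ε₀ ⇒ E = |ρ|x/ε₀.
E = (2.50e-3)(0.00509)/(8.85×10^-12) = 1.44×10^6 N/C.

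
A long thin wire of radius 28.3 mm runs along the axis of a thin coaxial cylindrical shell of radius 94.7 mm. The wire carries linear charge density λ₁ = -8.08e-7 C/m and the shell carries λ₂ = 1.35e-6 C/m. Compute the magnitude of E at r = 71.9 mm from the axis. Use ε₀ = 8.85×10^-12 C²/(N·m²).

Coaxial Gaussian cylinder, radius r = 71.9 mm, length L (between the conductors, 28.3 mm < r < 94.7 mm).
The shell at 94.7 mm lies outside the Gaussian surface, so λ_enc = λ₁ = -8.08×10^-7 C/m.
Gauss's law: E·2πrL = λ_enc L/ε₀.
E = |λ_enc|/(2πε₀r) = (8.08×10^-7)/(2π·8.85×10^-12·0.0719) = 2.02×10^5 N/C.

2.02e5 N/C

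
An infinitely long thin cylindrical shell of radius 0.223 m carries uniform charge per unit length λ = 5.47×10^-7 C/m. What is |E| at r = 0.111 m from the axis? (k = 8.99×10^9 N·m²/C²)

|E| = 0 V/m

By cylindrical symmetry E is radial; use a coaxial Gaussian cylinder of radius 0.111 m and length L (r < 0.223 m, inside the shell).
All the surface charge lies outside this cylinder: Q_enc = 0, hence E = 0.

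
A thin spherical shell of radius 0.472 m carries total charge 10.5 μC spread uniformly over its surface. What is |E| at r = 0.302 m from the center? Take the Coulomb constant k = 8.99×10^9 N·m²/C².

Symmetry ⇒ E = E(r) r̂. Gaussian sphere of radius r = 0.302 m (inside the shell, r < 0.472 m).
No charge lies within this surface, so Q_enc = 0 and Gauss's law gives E·4πr² = 0 ⇒ E = 0.

E = 0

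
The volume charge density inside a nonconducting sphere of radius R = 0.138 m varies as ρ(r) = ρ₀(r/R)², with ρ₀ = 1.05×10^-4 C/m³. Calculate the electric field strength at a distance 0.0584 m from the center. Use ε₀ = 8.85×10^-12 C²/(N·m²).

|E| = 2.48e4 N/C

By spherical symmetry E is radial; choose a Gaussian sphere of radius r = 0.0584 m (r < R).
Integrate the density: Q_enc = 4π ∫₀^r ρ₀(r'/R)^2 r'² dr' = 4πρ₀ r^5/(5·R²) = 9.413×10^-9 C.
Applying ∮E·dA = Q_enc/ε₀ with Φ = E(4πr²):
E = |Q_enc|/(4πε₀r²) = (9.413×10^-9)/(4π·8.85×10^-12·(0.0584)²) = 2.48×10^4 N/C.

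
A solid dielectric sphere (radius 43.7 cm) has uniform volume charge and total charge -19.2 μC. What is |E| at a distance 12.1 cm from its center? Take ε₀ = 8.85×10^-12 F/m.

E = 2.50×10^5 V/m

Use a concentric Gaussian sphere at r = 12.1 cm (r < R).
Only the charge within r is enclosed: Q_enc = Q·(r/R)³ = (-19.2 μC)·(12.1 cm/43.7 cm)³ = -4.076e-7 C.
Gauss's law: E·4πr² = Q_enc/ε₀.
E = |Q_enc|/(4πε₀r²) = (4.076×10^-7)/(4π·8.85×10^-12·(0.121)²) = 2.50e5 N/C.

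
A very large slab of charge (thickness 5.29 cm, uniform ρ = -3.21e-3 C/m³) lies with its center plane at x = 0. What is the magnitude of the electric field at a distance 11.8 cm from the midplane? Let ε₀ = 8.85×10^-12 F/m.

The point |x| = 11.8 cm lies outside the slab (half-thickness 0.02645 m). A symmetric pillbox spanning the full slab encloses Q_enc = ρ·d·A.
Flux = 2EA ⇒ E = |ρ|d/(2ε₀), independent of distance outside.
E = (3.21×10^-3)(0.0529)/(2·8.85×10^-12) = 9.59×10^6 N/C.

E = 9.59×10^6 N/C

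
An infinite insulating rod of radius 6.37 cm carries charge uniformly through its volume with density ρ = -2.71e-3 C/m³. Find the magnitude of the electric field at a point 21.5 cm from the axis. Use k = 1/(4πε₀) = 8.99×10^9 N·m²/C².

Take a coaxial cylindrical Gaussian surface of radius r = 21.5 cm and length L (r > 6.37 cm, full cross-section enclosed).
λ_enc = ρ·πR² = (-2.71e-3)π(0.0637)² = -3.455×10^-5 C/m.
Applying ∮E·dA = Q_enc/ε₀ with the end caps contributing no flux:
E = 2k|λ_enc|/r = 2(8.99×10^9)(3.455e-5)/(0.215) = 2.89×10^6 N/C.

2.89×10^6 N/C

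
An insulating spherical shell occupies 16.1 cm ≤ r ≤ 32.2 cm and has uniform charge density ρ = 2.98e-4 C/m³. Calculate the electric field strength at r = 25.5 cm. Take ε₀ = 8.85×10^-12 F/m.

Take a concentric spherical Gaussian surface of radius r = 25.5 cm (within the shell material, 16.1 cm < r < 32.2 cm).
Only the shell between 16.1 cm and r is enclosed: Q_enc = ρ·(4π/3)(r³ − a³) = (2.98×10^-4)·(4π/3)·((0.255)³ − (0.161)³) = 1.549e-5 C.
Gauss's law: E·4πr² = Q_enc/ε₀.
E = |Q_enc|/(4πε₀r²) = (1.549e-5)/(4π·8.85×10^-12·(0.255)²) = 2.14×10^6 N/C.

E = 2.14×10^6 N/C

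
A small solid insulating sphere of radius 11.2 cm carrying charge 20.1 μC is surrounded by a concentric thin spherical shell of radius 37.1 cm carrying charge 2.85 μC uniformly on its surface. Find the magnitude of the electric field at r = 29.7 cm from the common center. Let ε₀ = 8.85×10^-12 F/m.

2.05e6 N/C

Symmetry ⇒ E = E(r) r̂. Gaussian sphere of radius r = 29.7 cm (between the bodies, 11.2 cm < r < 37.1 cm).
Only the inner charge is enclosed; the outer shell contributes nothing inside itself. Q_enc = 20.1 μC = 2.01×10^-5 C.
By Gauss's law, ∮E·dA = E·4πr² = Q_enc/ε₀.
E = |Q_enc|/(4πε₀r²) = (2.01e-5)/(4π·8.85×10^-12·(0.297)²) = 2.05e6 N/C.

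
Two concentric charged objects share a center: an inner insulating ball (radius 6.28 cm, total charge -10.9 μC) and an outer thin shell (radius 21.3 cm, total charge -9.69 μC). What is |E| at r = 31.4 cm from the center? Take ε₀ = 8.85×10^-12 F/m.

By spherical symmetry E is radial; choose a Gaussian sphere of radius r = 31.4 cm (r > 21.3 cm, enclosing both).
Q_enc = (-10.9 μC) + (-9.69 μC) = -2.059×10^-5 C.
By Gauss's law, ∮E·dA = E·4πr² = Q_enc/ε₀.
E = |Q_enc|/(4πε₀r²) = (2.059e-5)/(4π·8.85×10^-12·(0.314)²) = 1.88e6 N/C.

E = 1.88×10^6 N/C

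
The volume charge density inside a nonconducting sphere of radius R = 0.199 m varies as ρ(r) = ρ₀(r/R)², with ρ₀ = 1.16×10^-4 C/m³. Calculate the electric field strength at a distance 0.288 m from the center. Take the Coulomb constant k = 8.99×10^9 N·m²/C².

2.49e5 V/m

Use a concentric Gaussian sphere at r = 0.288 m (r > R, all charge enclosed).
Q_enc = 4π ∫₀^R ρ₀(r'/R)^2 r'² dr' = 4πρ₀R³/5 = 2.298×10^-6 C.
By Gauss's law, ∮E·dA = E·4πr² = Q_enc/ε₀.
E = k|Q_enc|/r² = (8.99×10^9)(2.298e-6)/(0.288)² = 2.49×10^5 N/C.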